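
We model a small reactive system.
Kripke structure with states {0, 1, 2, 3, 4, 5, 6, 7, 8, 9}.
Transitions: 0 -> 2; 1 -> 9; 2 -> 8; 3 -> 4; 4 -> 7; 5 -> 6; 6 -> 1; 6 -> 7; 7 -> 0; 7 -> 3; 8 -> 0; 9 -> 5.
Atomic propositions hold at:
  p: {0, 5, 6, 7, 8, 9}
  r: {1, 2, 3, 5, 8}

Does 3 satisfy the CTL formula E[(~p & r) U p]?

Sat(~p) = {1, 2, 3, 4}
Sat(~p & r) = {1, 2, 3}
E[(~p & r) U p]: least fixpoint, start Z0 = Sat(p) = {0, 5, 6, 7, 8, 9}, add states in Sat(~p & r) with some successor in Z. Z1 = {0, 1, 2, 5, 6, 7, 8, 9}; fixed.
Sat(E[(~p & r) U p]) = {0, 1, 2, 5, 6, 7, 8, 9}
3 ∉ Sat(E[(~p & r) U p]) = {0, 1, 2, 5, 6, 7, 8, 9}, so the formula does not hold at 3.

No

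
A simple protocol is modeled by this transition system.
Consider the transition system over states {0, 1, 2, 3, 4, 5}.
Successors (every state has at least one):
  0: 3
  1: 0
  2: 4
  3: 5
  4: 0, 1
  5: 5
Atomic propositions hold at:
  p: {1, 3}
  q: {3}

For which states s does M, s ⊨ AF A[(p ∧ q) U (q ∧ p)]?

Sat(p ∧ q) = {3}
Sat(q ∧ p) = {3}
A[(p ∧ q) U (q ∧ p)]: least fixpoint, start Z0 = Sat((q ∧ p)) = {3}, add states in Sat(p ∧ q) with every successor in Z. Already a fixed point.
Sat(A[(p ∧ q) U (q ∧ p)]) = {3}
AF A[(p ∧ q) U (q ∧ p)]: least fixpoint, start Z0 = {3}, add states with every successor in Z. Z1 = {0, 3}; Z2 = {0, 1, 3}; Z3 = {0, 1, 3, 4}; Z4 = {0, 1, 2, 3, 4}; fixed.
Sat(AF A[(p ∧ q) U (q ∧ p)]) = {0, 1, 2, 3, 4}

{0, 1, 2, 3, 4}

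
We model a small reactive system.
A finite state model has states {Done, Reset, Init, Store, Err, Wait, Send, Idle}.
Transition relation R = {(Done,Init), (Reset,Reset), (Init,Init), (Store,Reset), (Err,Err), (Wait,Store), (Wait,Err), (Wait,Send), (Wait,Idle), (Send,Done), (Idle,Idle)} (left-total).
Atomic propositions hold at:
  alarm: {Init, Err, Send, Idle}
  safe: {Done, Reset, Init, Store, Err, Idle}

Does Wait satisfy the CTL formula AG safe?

AG safe: greatest fixpoint, start Z0 = {Done, Reset, Init, Store, Err, Idle}, keep only states in Sat with every successor in Z. Already a fixed point.
Sat(AG safe) = {Done, Reset, Init, Store, Err, Idle}
Wait ∉ Sat(AG safe) = {Done, Reset, Init, Store, Err, Idle}, so the formula does not hold at Wait.

No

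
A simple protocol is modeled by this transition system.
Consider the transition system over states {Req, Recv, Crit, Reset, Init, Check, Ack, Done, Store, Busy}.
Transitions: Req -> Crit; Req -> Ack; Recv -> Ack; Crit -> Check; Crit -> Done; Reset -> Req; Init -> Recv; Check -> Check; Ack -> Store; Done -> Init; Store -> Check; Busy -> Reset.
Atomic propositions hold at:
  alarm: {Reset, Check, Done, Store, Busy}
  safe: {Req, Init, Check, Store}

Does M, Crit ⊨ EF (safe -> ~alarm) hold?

Sat(~alarm) = {Req, Recv, Crit, Init, Ack}
Sat(safe -> ~alarm) = {Req, Recv, Crit, Reset, Init, Ack, Done, Busy}
EF (safe -> ~alarm): least fixpoint, start Z0 = {Req, Recv, Crit, Reset, Init, Ack, Done, Busy}, add states with some successor in Z. Already a fixed point.
Sat(EF (safe -> ~alarm)) = {Req, Recv, Crit, Reset, Init, Ack, Done, Busy}
Crit ∈ Sat(EF (safe -> ~alarm)) = {Req, Recv, Crit, Reset, Init, Ack, Done, Busy}, so the formula holds at Crit.

Yes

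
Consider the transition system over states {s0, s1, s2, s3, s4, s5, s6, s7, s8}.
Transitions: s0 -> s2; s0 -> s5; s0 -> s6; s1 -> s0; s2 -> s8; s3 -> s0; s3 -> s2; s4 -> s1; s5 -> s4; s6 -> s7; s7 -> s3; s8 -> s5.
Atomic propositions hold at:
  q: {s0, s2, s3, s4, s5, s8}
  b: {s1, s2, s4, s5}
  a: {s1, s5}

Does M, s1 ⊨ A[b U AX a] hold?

No

Sat(AX a) = {s : every successor in {s1, s5}} = {s4, s8}
A[b U AX a]: least fixpoint, start Z0 = Sat(AX a) = {s4, s8}, add states in Sat(b) with every successor in Z. Z1 = {s2, s4, s5, s8}; fixed.
Sat(A[b U AX a]) = {s2, s4, s5, s8}
s1 ∉ Sat(A[b U AX a]) = {s2, s4, s5, s8}, so the formula does not hold at s1.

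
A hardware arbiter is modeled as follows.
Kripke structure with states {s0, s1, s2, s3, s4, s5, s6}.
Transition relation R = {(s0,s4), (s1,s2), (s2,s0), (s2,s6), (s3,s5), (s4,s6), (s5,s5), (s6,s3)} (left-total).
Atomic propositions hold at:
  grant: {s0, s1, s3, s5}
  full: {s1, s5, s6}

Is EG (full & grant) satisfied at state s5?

Yes

Sat(full & grant) = {s1, s5}
EG (full & grant): greatest fixpoint, start Z0 = {s1, s5}, keep only states in Sat with some successor in Z. Z1 = {s5}; fixed.
Sat(EG (full & grant)) = {s5}
s5 ∈ Sat(EG (full & grant)) = {s5}, so the formula holds at s5.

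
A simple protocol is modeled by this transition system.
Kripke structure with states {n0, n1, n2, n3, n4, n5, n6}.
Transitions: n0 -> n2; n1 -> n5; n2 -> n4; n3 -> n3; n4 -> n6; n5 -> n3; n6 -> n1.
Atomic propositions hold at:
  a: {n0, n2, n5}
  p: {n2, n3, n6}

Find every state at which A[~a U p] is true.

Sat(~a) = {n1, n3, n4, n6}
A[~a U p]: least fixpoint, start Z0 = Sat(p) = {n2, n3, n6}, add states in Sat(~a) with every successor in Z. Z1 = {n2, n3, n4, n6}; fixed.
Sat(A[~a U p]) = {n2, n3, n4, n6}

{n2, n3, n4, n6}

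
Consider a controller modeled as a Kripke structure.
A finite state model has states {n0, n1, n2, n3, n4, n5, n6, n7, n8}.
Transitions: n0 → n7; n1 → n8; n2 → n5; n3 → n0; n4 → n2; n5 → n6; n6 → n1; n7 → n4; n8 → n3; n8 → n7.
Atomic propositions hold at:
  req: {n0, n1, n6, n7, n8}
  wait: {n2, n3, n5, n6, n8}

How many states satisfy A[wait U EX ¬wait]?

7

Sat(¬wait) = {n0, n1, n4, n7}
Sat(EX ¬wait) = {s : some successor in {n0, n1, n4, n7}} = {n0, n3, n6, n7, n8}
A[wait U EX ¬wait]: least fixpoint, start Z0 = Sat(EX ¬wait) = {n0, n3, n6, n7, n8}, add states in Sat(wait) with every successor in Z. Z1 = {n0, n3, n5, n6, n7, n8}; Z2 = {n0, n2, n3, n5, n6, n7, n8}; fixed.
Sat(A[wait U EX ¬wait]) = {n0, n2, n3, n5, n6, n7, n8}
|Sat(A[wait U EX ¬wait])| = |{n0, n2, n3, n5, n6, n7, n8}| = 7.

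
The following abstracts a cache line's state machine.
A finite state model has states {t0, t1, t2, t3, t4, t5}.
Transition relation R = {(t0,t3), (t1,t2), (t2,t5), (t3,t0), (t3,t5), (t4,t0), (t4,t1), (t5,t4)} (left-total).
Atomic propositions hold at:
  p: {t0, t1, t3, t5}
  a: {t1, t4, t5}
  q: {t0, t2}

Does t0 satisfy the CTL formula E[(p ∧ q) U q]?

Sat(p ∧ q) = {t0}
E[(p ∧ q) U q]: least fixpoint, start Z0 = Sat(q) = {t0, t2}, add states in Sat(p ∧ q) with some successor in Z. Already a fixed point.
Sat(E[(p ∧ q) U q]) = {t0, t2}
t0 ∈ Sat(E[(p ∧ q) U q]) = {t0, t2}, so the formula holds at t0.

Yes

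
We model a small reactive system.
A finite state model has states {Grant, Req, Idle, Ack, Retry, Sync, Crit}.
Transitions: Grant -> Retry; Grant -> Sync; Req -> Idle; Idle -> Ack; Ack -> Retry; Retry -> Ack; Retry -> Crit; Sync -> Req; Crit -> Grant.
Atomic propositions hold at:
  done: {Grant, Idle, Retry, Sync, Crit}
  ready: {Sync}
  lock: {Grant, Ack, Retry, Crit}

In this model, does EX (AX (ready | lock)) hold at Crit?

Yes

Sat(ready | lock) = {Grant, Ack, Retry, Sync, Crit}
Sat(AX (ready | lock)) = {s : every successor in {Grant, Ack, Retry, Sync, Crit}} = {Grant, Idle, Ack, Retry, Crit}
Sat(EX (AX (ready | lock))) = {s : some successor in {Grant, Idle, Ack, Retry, Crit}} = {Grant, Req, Idle, Ack, Retry, Crit}
Crit ∈ Sat(EX (AX (ready | lock))) = {Grant, Req, Idle, Ack, Retry, Crit}, so the formula holds at Crit.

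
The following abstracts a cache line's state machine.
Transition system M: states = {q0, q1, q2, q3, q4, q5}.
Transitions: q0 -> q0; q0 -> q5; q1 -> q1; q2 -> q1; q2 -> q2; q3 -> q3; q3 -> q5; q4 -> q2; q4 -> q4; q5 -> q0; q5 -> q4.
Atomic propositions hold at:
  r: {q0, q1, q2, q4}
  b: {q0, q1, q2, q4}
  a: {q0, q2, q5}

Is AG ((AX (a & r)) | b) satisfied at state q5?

No

Sat(a & r) = {q0, q2}
Sat(AX (a & r)) = {s : every successor in {q0, q2}} = ∅
Sat((AX (a & r)) | b) = {q0, q1, q2, q4}
AG ((AX (a & r)) | b): greatest fixpoint, start Z0 = {q0, q1, q2, q4}, keep only states in Sat with every successor in Z. Z1 = {q1, q2, q4}; fixed.
Sat(AG ((AX (a & r)) | b)) = {q1, q2, q4}
q5 ∉ Sat(AG ((AX (a & r)) | b)) = {q1, q2, q4}, so the formula does not hold at q5.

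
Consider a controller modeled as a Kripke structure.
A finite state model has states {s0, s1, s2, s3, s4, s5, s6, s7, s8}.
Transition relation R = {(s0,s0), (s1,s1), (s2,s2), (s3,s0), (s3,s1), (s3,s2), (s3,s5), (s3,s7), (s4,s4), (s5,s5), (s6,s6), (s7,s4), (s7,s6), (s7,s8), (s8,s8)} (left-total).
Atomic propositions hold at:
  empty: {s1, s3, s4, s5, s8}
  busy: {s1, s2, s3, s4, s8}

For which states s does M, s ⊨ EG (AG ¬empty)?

Sat(¬empty) = {s0, s2, s6, s7}
AG ¬empty: greatest fixpoint, start Z0 = {s0, s2, s6, s7}, keep only states in Sat with every successor in Z. Z1 = {s0, s2, s6}; fixed.
Sat(AG ¬empty) = {s0, s2, s6}
EG (AG ¬empty): greatest fixpoint, start Z0 = {s0, s2, s6}, keep only states in Sat with some successor in Z. Already a fixed point.
Sat(EG (AG ¬empty)) = {s0, s2, s6}

{s0, s2, s6}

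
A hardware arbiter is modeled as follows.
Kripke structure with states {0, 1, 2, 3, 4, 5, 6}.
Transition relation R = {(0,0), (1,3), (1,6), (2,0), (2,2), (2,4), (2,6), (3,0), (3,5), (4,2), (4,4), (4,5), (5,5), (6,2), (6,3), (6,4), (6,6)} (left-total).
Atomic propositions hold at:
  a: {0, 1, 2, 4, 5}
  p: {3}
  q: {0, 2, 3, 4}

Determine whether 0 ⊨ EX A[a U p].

No

A[a U p]: least fixpoint, start Z0 = Sat(p) = {3}, add states in Sat(a) with every successor in Z. Already a fixed point.
Sat(A[a U p]) = {3}
Sat(EX A[a U p]) = {s : some successor in {3}} = {1, 6}
0 ∉ Sat(EX A[a U p]) = {1, 6}, so the formula does not hold at 0.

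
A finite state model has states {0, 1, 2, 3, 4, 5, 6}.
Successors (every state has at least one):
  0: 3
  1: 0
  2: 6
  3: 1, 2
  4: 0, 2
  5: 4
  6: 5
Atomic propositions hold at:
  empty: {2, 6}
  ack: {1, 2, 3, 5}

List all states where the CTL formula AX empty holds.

Sat(AX empty) = {s : every successor in {2, 6}} = {2}

{2}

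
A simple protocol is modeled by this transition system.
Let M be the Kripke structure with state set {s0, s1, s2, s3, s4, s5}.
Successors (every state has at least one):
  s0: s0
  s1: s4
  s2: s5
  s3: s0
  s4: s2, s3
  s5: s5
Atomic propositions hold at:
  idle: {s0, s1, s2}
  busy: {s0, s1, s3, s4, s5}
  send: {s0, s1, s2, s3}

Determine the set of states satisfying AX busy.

Sat(AX busy) = {s : every successor in {s0, s1, s3, s4, s5}} = {s0, s1, s2, s3, s5}

{s0, s1, s2, s3, s5}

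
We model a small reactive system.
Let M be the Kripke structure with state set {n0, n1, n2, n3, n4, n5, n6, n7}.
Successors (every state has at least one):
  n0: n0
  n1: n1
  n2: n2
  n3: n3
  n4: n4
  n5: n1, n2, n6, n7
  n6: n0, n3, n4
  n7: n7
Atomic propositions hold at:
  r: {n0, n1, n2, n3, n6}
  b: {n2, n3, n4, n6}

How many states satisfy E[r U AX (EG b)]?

EG b: greatest fixpoint, start Z0 = {n2, n3, n4, n6}, keep only states in Sat with some successor in Z. Already a fixed point.
Sat(EG b) = {n2, n3, n4, n6}
Sat(AX (EG b)) = {s : every successor in {n2, n3, n4, n6}} = {n2, n3, n4}
E[r U AX (EG b)]: least fixpoint, start Z0 = Sat(AX (EG b)) = {n2, n3, n4}, add states in Sat(r) with some successor in Z. Z1 = {n2, n3, n4, n6}; fixed.
Sat(E[r U AX (EG b)]) = {n2, n3, n4, n6}
|Sat(E[r U AX (EG b)])| = |{n2, n3, n4, n6}| = 4.

4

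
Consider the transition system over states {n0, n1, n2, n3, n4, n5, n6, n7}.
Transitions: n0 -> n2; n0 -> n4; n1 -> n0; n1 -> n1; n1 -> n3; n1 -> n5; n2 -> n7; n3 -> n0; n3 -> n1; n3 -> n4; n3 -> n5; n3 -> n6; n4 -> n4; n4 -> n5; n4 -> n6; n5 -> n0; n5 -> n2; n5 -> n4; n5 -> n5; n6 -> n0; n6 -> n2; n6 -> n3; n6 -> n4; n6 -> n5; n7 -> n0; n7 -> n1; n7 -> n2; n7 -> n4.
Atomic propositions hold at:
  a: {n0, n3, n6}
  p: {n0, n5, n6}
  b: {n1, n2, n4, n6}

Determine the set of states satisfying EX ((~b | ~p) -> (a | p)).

{n1, n3, n4, n5, n6, n7}

Sat(~b) = {n0, n3, n5, n7}
Sat(~p) = {n1, n2, n3, n4, n7}
Sat(~b | ~p) = {n0, n1, n2, n3, n4, n5, n7}
Sat(a | p) = {n0, n3, n5, n6}
Sat((~b | ~p) -> (a | p)) = {n0, n3, n5, n6}
Sat(EX ((~b | ~p) -> (a | p))) = {s : some successor in {n0, n3, n5, n6}} = {n1, n3, n4, n5, n6, n7}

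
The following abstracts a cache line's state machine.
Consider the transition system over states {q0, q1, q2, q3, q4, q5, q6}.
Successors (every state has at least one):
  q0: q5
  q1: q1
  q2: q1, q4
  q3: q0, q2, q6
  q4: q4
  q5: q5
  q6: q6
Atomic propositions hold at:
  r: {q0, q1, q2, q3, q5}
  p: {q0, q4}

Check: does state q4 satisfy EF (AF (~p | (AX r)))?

No

Sat(~p) = {q1, q2, q3, q5, q6}
Sat(AX r) = {s : every successor in {q0, q1, q2, q3, q5}} = {q0, q1, q5}
Sat(~p | (AX r)) = {q0, q1, q2, q3, q5, q6}
AF (~p | (AX r)): least fixpoint, start Z0 = {q0, q1, q2, q3, q5, q6}, add states with every successor in Z. Already a fixed point.
Sat(AF (~p | (AX r))) = {q0, q1, q2, q3, q5, q6}
EF (AF (~p | (AX r))): least fixpoint, start Z0 = {q0, q1, q2, q3, q5, q6}, add states with some successor in Z. Already a fixed point.
Sat(EF (AF (~p | (AX r)))) = {q0, q1, q2, q3, q5, q6}
q4 ∉ Sat(EF (AF (~p | (AX r)))) = {q0, q1, q2, q3, q5, q6}, so the formula does not hold at q4.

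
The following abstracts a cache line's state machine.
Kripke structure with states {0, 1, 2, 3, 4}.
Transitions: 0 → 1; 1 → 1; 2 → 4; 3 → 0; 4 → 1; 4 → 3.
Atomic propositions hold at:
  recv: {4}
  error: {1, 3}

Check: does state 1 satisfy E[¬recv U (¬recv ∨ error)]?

Sat(¬recv) = {0, 1, 2, 3}
Sat(¬recv ∨ error) = {0, 1, 2, 3}
E[¬recv U (¬recv ∨ error)]: least fixpoint, start Z0 = Sat((¬recv ∨ error)) = {0, 1, 2, 3}, add states in Sat(¬recv) with some successor in Z. Already a fixed point.
Sat(E[¬recv U (¬recv ∨ error)]) = {0, 1, 2, 3}
1 ∈ Sat(E[¬recv U (¬recv ∨ error)]) = {0, 1, 2, 3}, so the formula holds at 1.

Yes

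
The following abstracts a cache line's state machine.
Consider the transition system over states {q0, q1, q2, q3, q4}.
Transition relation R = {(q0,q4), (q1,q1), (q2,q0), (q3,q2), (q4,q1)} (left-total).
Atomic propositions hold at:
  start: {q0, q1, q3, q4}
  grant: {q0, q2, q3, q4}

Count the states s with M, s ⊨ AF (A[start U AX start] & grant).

Sat(AX start) = {s : every successor in {q0, q1, q3, q4}} = {q0, q1, q2, q4}
A[start U AX start]: least fixpoint, start Z0 = Sat(AX start) = {q0, q1, q2, q4}, add states in Sat(start) with every successor in Z. Z1 = {q0, q1, q2, q3, q4}; fixed.
Sat(A[start U AX start]) = {q0, q1, q2, q3, q4}
Sat(A[start U AX start] & grant) = {q0, q2, q3, q4}
AF (A[start U AX start] & grant): least fixpoint, start Z0 = {q0, q2, q3, q4}, add states with every successor in Z. Already a fixed point.
Sat(AF (A[start U AX start] & grant)) = {q0, q2, q3, q4}
|Sat(AF (A[start U AX start] & grant))| = |{q0, q2, q3, q4}| = 4.

4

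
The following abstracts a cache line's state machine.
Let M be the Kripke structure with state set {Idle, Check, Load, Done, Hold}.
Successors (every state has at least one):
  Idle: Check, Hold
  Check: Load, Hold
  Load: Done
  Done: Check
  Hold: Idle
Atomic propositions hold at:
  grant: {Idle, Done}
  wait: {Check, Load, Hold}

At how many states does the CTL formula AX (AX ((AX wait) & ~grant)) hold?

1

Sat(AX wait) = {s : every successor in {Check, Load, Hold}} = {Idle, Check, Done}
Sat(~grant) = {Check, Load, Hold}
Sat((AX wait) & ~grant) = {Check}
Sat(AX ((AX wait) & ~grant)) = {s : every successor in {Check}} = {Done}
Sat(AX (AX ((AX wait) & ~grant))) = {s : every successor in {Done}} = {Load}
|Sat(AX (AX ((AX wait) & ~grant)))| = |{Load}| = 1.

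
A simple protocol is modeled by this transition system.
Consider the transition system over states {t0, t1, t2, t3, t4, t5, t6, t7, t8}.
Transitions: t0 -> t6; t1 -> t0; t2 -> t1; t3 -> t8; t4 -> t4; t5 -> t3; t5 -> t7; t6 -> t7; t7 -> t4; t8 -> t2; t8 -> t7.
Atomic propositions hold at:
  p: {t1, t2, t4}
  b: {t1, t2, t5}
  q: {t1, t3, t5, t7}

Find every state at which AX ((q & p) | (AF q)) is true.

{t0, t1, t2, t3, t5, t6, t8}

Sat(q & p) = {t1}
AF q: least fixpoint, start Z0 = {t1, t3, t5, t7}, add states with every successor in Z. Z1 = {t1, t2, t3, t5, t6, t7}; Z2 = {t0, t1, t2, t3, t5, t6, t7, t8}; fixed.
Sat(AF q) = {t0, t1, t2, t3, t5, t6, t7, t8}
Sat((q & p) | (AF q)) = {t0, t1, t2, t3, t5, t6, t7, t8}
Sat(AX ((q & p) | (AF q))) = {s : every successor in {t0, t1, t2, t3, t5, t6, t7, t8}} = {t0, t1, t2, t3, t5, t6, t8}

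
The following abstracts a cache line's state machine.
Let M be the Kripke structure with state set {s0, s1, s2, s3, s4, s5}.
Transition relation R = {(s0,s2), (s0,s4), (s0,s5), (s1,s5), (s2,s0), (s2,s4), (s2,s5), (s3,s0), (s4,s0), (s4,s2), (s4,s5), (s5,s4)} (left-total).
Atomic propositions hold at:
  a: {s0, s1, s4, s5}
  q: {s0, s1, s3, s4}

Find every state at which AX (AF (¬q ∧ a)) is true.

{s1}

Sat(¬q) = {s2, s5}
Sat(¬q ∧ a) = {s5}
AF (¬q ∧ a): least fixpoint, start Z0 = {s5}, add states with every successor in Z. Z1 = {s1, s5}; fixed.
Sat(AF (¬q ∧ a)) = {s1, s5}
Sat(AX (AF (¬q ∧ a))) = {s : every successor in {s1, s5}} = {s1}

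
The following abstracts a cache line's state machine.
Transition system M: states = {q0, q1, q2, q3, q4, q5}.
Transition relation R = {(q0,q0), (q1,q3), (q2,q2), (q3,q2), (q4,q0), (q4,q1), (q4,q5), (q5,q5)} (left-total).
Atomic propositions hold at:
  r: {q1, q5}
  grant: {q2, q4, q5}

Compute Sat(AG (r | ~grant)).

{q0, q5}

Sat(~grant) = {q0, q1, q3}
Sat(r | ~grant) = {q0, q1, q3, q5}
AG (r | ~grant): greatest fixpoint, start Z0 = {q0, q1, q3, q5}, keep only states in Sat with every successor in Z. Z1 = {q0, q1, q5}; Z2 = {q0, q5}; fixed.
Sat(AG (r | ~grant)) = {q0, q5}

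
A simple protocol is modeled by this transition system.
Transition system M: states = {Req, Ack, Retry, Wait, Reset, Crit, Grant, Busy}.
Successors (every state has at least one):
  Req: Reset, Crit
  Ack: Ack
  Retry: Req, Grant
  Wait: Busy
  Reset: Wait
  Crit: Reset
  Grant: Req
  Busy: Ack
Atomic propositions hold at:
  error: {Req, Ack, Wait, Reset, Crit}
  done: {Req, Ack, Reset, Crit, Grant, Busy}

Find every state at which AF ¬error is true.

Sat(¬error) = {Retry, Grant, Busy}
AF ¬error: least fixpoint, start Z0 = {Retry, Grant, Busy}, add states with every successor in Z. Z1 = {Retry, Wait, Grant, Busy}; Z2 = {Retry, Wait, Reset, Grant, Busy}; Z3 = {Retry, Wait, Reset, Crit, Grant, Busy}; Z4 = {Req, Retry, Wait, Reset, Crit, Grant, Busy}; fixed.
Sat(AF ¬error) = {Req, Retry, Wait, Reset, Crit, Grant, Busy}

{Req, Retry, Wait, Reset, Crit, Grant, Busy}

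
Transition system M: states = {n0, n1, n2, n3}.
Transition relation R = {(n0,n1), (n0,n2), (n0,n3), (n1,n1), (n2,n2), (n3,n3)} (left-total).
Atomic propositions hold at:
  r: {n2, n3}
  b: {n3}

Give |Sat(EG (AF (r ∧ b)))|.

1

Sat(r ∧ b) = {n3}
AF (r ∧ b): least fixpoint, start Z0 = {n3}, add states with every successor in Z. Already a fixed point.
Sat(AF (r ∧ b)) = {n3}
EG (AF (r ∧ b)): greatest fixpoint, start Z0 = {n3}, keep only states in Sat with some successor in Z. Already a fixed point.
Sat(EG (AF (r ∧ b))) = {n3}
|Sat(EG (AF (r ∧ b)))| = |{n3}| = 1.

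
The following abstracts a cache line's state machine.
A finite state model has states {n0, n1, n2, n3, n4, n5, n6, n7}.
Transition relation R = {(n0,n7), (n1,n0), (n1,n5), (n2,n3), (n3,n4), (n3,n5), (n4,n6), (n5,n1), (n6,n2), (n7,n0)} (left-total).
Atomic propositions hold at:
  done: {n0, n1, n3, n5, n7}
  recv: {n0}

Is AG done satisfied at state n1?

Yes

AG done: greatest fixpoint, start Z0 = {n0, n1, n3, n5, n7}, keep only states in Sat with every successor in Z. Z1 = {n0, n1, n5, n7}; fixed.
Sat(AG done) = {n0, n1, n5, n7}
n1 ∈ Sat(AG done) = {n0, n1, n5, n7}, so the formula holds at n1.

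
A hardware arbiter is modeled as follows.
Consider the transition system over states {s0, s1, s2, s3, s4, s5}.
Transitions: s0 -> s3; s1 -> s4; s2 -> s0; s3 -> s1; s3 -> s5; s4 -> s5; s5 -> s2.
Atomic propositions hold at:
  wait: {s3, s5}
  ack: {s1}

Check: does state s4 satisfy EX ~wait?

Sat(~wait) = {s0, s1, s2, s4}
Sat(EX ~wait) = {s : some successor in {s0, s1, s2, s4}} = {s1, s2, s3, s5}
s4 ∉ Sat(EX ~wait) = {s1, s2, s3, s5}, so the formula does not hold at s4.

No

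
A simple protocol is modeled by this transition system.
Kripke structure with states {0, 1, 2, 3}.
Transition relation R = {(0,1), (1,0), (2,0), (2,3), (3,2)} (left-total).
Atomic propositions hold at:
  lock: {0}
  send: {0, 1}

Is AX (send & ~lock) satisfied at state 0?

Yes

Sat(~lock) = {1, 2, 3}
Sat(send & ~lock) = {1}
Sat(AX (send & ~lock)) = {s : every successor in {1}} = {0}
0 ∈ Sat(AX (send & ~lock)) = {0}, so the formula holds at 0.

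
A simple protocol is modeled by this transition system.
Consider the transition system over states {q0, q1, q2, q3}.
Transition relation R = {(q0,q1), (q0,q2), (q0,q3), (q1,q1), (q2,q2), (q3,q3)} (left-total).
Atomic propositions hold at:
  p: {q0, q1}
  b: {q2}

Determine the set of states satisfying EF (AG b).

AG b: greatest fixpoint, start Z0 = {q2}, keep only states in Sat with every successor in Z. Already a fixed point.
Sat(AG b) = {q2}
EF (AG b): least fixpoint, start Z0 = {q2}, add states with some successor in Z. Z1 = {q0, q2}; fixed.
Sat(EF (AG b)) = {q0, q2}

{q0, q2}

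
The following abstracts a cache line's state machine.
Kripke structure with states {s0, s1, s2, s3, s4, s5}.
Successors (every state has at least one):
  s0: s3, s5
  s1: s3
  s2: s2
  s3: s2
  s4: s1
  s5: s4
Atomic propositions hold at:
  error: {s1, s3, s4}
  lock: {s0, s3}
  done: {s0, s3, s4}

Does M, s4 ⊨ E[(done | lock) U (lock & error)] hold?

No

Sat(done | lock) = {s0, s3, s4}
Sat(lock & error) = {s3}
E[(done | lock) U (lock & error)]: least fixpoint, start Z0 = Sat((lock & error)) = {s3}, add states in Sat(done | lock) with some successor in Z. Z1 = {s0, s3}; fixed.
Sat(E[(done | lock) U (lock & error)]) = {s0, s3}
s4 ∉ Sat(E[(done | lock) U (lock & error)]) = {s0, s3}, so the formula does not hold at s4.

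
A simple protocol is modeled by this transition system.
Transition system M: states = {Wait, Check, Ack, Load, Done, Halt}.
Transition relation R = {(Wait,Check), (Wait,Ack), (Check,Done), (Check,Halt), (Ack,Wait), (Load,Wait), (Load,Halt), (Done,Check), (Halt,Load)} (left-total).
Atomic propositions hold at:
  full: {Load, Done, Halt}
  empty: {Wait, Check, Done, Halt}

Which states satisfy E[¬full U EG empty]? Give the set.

{Wait, Check, Ack, Done}

Sat(¬full) = {Wait, Check, Ack}
EG empty: greatest fixpoint, start Z0 = {Wait, Check, Done, Halt}, keep only states in Sat with some successor in Z. Z1 = {Wait, Check, Done}; fixed.
Sat(EG empty) = {Wait, Check, Done}
E[¬full U EG empty]: least fixpoint, start Z0 = Sat(EG empty) = {Wait, Check, Done}, add states in Sat(¬full) with some successor in Z. Z1 = {Wait, Check, Ack, Done}; fixed.
Sat(E[¬full U EG empty]) = {Wait, Check, Ack, Done}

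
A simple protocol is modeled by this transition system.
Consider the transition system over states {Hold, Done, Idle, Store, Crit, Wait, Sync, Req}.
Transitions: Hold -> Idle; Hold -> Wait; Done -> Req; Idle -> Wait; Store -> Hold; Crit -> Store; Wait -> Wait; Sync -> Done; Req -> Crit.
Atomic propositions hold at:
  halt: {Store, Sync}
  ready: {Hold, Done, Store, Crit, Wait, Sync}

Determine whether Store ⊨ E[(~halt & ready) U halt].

Sat(~halt) = {Hold, Done, Idle, Crit, Wait, Req}
Sat(~halt & ready) = {Hold, Done, Crit, Wait}
E[(~halt & ready) U halt]: least fixpoint, start Z0 = Sat(halt) = {Store, Sync}, add states in Sat(~halt & ready) with some successor in Z. Z1 = {Store, Crit, Sync}; fixed.
Sat(E[(~halt & ready) U halt]) = {Store, Crit, Sync}
Store ∈ Sat(E[(~halt & ready) U halt]) = {Store, Crit, Sync}, so the formula holds at Store.

Yes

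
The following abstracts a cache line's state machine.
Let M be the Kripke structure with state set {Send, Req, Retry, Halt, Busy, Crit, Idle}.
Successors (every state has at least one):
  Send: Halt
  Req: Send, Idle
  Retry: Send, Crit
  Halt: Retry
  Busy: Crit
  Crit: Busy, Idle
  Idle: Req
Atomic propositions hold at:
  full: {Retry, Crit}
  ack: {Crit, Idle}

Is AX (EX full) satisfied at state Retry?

No

Sat(EX full) = {s : some successor in {Retry, Crit}} = {Retry, Halt, Busy}
Sat(AX (EX full)) = {s : every successor in {Retry, Halt, Busy}} = {Send, Halt}
Retry ∉ Sat(AX (EX full)) = {Send, Halt}, so the formula does not hold at Retry.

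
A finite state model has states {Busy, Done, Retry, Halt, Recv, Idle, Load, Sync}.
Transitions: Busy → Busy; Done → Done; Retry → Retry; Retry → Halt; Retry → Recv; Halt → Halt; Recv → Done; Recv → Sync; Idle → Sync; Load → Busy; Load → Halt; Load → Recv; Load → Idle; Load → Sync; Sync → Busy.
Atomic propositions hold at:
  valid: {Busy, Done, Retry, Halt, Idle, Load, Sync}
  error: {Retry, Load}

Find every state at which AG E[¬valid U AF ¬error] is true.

Sat(¬valid) = {Recv}
Sat(¬error) = {Busy, Done, Halt, Recv, Idle, Sync}
AF ¬error: least fixpoint, start Z0 = {Busy, Done, Halt, Recv, Idle, Sync}, add states with every successor in Z. Z1 = {Busy, Done, Halt, Recv, Idle, Load, Sync}; fixed.
Sat(AF ¬error) = {Busy, Done, Halt, Recv, Idle, Load, Sync}
E[¬valid U AF ¬error]: least fixpoint, start Z0 = Sat(AF ¬error) = {Busy, Done, Halt, Recv, Idle, Load, Sync}, add states in Sat(¬valid) with some successor in Z. Already a fixed point.
Sat(E[¬valid U AF ¬error]) = {Busy, Done, Halt, Recv, Idle, Load, Sync}
AG E[¬valid U AF ¬error]: greatest fixpoint, start Z0 = {Busy, Done, Halt, Recv, Idle, Load, Sync}, keep only states in Sat with every successor in Z. Already a fixed point.
Sat(AG E[¬valid U AF ¬error]) = {Busy, Done, Halt, Recv, Idle, Load, Sync}

{Busy, Done, Halt, Recv, Idle, Load, Sync}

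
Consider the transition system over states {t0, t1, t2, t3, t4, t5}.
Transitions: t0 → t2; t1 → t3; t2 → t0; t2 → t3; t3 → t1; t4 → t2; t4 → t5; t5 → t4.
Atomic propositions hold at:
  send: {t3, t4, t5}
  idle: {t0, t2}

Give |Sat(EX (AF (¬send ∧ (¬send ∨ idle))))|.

5

Sat(¬send) = {t0, t1, t2}
Sat(¬send ∨ idle) = {t0, t1, t2}
Sat(¬send ∧ (¬send ∨ idle)) = {t0, t1, t2}
AF (¬send ∧ (¬send ∨ idle)): least fixpoint, start Z0 = {t0, t1, t2}, add states with every successor in Z. Z1 = {t0, t1, t2, t3}; fixed.
Sat(AF (¬send ∧ (¬send ∨ idle))) = {t0, t1, t2, t3}
Sat(EX (AF (¬send ∧ (¬send ∨ idle)))) = {s : some successor in {t0, t1, t2, t3}} = {t0, t1, t2, t3, t4}
|Sat(EX (AF (¬send ∧ (¬send ∨ idle))))| = |{t0, t1, t2, t3, t4}| = 5.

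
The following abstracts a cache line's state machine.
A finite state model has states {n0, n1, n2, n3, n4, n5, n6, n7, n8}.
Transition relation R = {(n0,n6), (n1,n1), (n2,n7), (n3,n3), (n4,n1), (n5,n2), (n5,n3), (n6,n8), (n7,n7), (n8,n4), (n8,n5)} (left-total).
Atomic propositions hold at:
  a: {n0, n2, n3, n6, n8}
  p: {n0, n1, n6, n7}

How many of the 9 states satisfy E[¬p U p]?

Sat(¬p) = {n2, n3, n4, n5, n8}
E[¬p U p]: least fixpoint, start Z0 = Sat(p) = {n0, n1, n6, n7}, add states in Sat(¬p) with some successor in Z. Z1 = {n0, n1, n2, n4, n6, n7}; Z2 = {n0, n1, n2, n4, n5, n6, n7, n8}; fixed.
Sat(E[¬p U p]) = {n0, n1, n2, n4, n5, n6, n7, n8}
|Sat(E[¬p U p])| = |{n0, n1, n2, n4, n5, n6, n7, n8}| = 8.

8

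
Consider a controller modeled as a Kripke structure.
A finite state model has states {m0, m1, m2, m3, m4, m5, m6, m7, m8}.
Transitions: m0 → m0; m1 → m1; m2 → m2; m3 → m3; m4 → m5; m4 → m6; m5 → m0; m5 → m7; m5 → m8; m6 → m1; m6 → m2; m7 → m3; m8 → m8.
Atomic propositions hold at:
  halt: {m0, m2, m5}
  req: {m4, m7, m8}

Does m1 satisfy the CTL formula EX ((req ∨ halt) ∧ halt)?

No

Sat(req ∨ halt) = {m0, m2, m4, m5, m7, m8}
Sat((req ∨ halt) ∧ halt) = {m0, m2, m5}
Sat(EX ((req ∨ halt) ∧ halt)) = {s : some successor in {m0, m2, m5}} = {m0, m2, m4, m5, m6}
m1 ∉ Sat(EX ((req ∨ halt) ∧ halt)) = {m0, m2, m4, m5, m6}, so the formula does not hold at m1.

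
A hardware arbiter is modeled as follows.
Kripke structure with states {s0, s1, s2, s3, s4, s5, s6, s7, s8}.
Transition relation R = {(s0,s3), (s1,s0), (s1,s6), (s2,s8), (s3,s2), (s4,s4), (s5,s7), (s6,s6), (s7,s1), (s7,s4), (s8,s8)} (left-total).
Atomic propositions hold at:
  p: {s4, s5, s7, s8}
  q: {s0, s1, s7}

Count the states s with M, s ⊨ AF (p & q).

Sat(p & q) = {s7}
AF (p & q): least fixpoint, start Z0 = {s7}, add states with every successor in Z. Z1 = {s5, s7}; fixed.
Sat(AF (p & q)) = {s5, s7}
|Sat(AF (p & q))| = |{s5, s7}| = 2.

2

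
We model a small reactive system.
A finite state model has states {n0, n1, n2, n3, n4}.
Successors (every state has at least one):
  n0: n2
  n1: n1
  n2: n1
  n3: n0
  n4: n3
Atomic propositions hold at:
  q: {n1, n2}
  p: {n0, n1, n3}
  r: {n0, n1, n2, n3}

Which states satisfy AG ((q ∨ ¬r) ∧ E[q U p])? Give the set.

Sat(¬r) = {n4}
Sat(q ∨ ¬r) = {n1, n2, n4}
E[q U p]: least fixpoint, start Z0 = Sat(p) = {n0, n1, n3}, add states in Sat(q) with some successor in Z. Z1 = {n0, n1, n2, n3}; fixed.
Sat(E[q U p]) = {n0, n1, n2, n3}
Sat((q ∨ ¬r) ∧ E[q U p]) = {n1, n2}
AG ((q ∨ ¬r) ∧ E[q U p]): greatest fixpoint, start Z0 = {n1, n2}, keep only states in Sat with every successor in Z. Already a fixed point.
Sat(AG ((q ∨ ¬r) ∧ E[q U p])) = {n1, n2}

{n1, n2}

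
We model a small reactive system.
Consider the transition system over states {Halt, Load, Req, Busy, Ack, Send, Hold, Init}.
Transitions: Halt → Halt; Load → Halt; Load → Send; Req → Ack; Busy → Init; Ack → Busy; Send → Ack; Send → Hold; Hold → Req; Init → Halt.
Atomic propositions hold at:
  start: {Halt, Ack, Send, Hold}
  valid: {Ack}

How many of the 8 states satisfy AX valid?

Sat(AX valid) = {s : every successor in {Ack}} = {Req}
|Sat(AX valid)| = |{Req}| = 1.

1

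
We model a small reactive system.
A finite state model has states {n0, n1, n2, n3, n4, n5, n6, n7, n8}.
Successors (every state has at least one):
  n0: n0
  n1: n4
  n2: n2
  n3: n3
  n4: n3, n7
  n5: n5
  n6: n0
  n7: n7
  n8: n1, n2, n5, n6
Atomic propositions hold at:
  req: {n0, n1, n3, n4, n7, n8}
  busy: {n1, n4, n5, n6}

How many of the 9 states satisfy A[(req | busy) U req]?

Sat(req | busy) = {n0, n1, n3, n4, n5, n6, n7, n8}
A[(req | busy) U req]: least fixpoint, start Z0 = Sat(req) = {n0, n1, n3, n4, n7, n8}, add states in Sat(req | busy) with every successor in Z. Z1 = {n0, n1, n3, n4, n6, n7, n8}; fixed.
Sat(A[(req | busy) U req]) = {n0, n1, n3, n4, n6, n7, n8}
|Sat(A[(req | busy) U req])| = |{n0, n1, n3, n4, n6, n7, n8}| = 7.

7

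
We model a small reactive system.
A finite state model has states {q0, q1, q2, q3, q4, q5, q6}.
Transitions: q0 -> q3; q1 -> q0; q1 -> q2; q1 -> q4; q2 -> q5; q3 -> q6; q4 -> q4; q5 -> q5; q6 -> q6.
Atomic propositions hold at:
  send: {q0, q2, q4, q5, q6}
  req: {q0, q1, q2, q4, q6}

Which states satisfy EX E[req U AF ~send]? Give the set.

Sat(~send) = {q1, q3}
AF ~send: least fixpoint, start Z0 = {q1, q3}, add states with every successor in Z. Z1 = {q0, q1, q3}; fixed.
Sat(AF ~send) = {q0, q1, q3}
E[req U AF ~send]: least fixpoint, start Z0 = Sat(AF ~send) = {q0, q1, q3}, add states in Sat(req) with some successor in Z. Already a fixed point.
Sat(E[req U AF ~send]) = {q0, q1, q3}
Sat(EX E[req U AF ~send]) = {s : some successor in {q0, q1, q3}} = {q0, q1}

{q0, q1}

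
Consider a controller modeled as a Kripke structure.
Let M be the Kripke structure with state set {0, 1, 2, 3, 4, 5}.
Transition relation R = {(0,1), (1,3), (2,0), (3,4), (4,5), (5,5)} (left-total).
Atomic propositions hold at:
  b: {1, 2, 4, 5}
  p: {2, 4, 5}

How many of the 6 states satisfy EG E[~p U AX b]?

5

Sat(~p) = {0, 1, 3}
Sat(AX b) = {s : every successor in {1, 2, 4, 5}} = {0, 3, 4, 5}
E[~p U AX b]: least fixpoint, start Z0 = Sat(AX b) = {0, 3, 4, 5}, add states in Sat(~p) with some successor in Z. Z1 = {0, 1, 3, 4, 5}; fixed.
Sat(E[~p U AX b]) = {0, 1, 3, 4, 5}
EG E[~p U AX b]: greatest fixpoint, start Z0 = {0, 1, 3, 4, 5}, keep only states in Sat with some successor in Z. Already a fixed point.
Sat(EG E[~p U AX b]) = {0, 1, 3, 4, 5}
|Sat(EG E[~p U AX b])| = |{0, 1, 3, 4, 5}| = 5.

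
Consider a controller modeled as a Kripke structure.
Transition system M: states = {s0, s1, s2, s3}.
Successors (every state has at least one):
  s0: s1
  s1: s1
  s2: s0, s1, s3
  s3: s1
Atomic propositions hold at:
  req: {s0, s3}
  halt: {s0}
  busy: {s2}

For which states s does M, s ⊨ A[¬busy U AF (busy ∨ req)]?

{s0, s2, s3}

Sat(¬busy) = {s0, s1, s3}
Sat(busy ∨ req) = {s0, s2, s3}
AF (busy ∨ req): least fixpoint, start Z0 = {s0, s2, s3}, add states with every successor in Z. Already a fixed point.
Sat(AF (busy ∨ req)) = {s0, s2, s3}
A[¬busy U AF (busy ∨ req)]: least fixpoint, start Z0 = Sat(AF (busy ∨ req)) = {s0, s2, s3}, add states in Sat(¬busy) with every successor in Z. Already a fixed point.
Sat(A[¬busy U AF (busy ∨ req)]) = {s0, s2, s3}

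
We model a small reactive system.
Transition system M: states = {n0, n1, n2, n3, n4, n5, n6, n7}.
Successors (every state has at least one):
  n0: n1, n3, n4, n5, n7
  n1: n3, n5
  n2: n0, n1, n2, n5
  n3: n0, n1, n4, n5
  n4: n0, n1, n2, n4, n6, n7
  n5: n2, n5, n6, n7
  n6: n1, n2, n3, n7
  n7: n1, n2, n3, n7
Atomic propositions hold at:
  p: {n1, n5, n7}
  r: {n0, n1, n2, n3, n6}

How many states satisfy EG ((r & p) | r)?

5

Sat(r & p) = {n1}
Sat((r & p) | r) = {n0, n1, n2, n3, n6}
EG ((r & p) | r): greatest fixpoint, start Z0 = {n0, n1, n2, n3, n6}, keep only states in Sat with some successor in Z. Already a fixed point.
Sat(EG ((r & p) | r)) = {n0, n1, n2, n3, n6}
|Sat(EG ((r & p) | r))| = |{n0, n1, n2, n3, n6}| = 5.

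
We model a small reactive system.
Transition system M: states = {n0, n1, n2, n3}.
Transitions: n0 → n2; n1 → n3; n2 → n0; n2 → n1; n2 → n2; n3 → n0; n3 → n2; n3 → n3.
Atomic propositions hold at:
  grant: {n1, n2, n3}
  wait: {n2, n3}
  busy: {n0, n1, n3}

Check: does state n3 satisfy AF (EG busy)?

EG busy: greatest fixpoint, start Z0 = {n0, n1, n3}, keep only states in Sat with some successor in Z. Z1 = {n1, n3}; fixed.
Sat(EG busy) = {n1, n3}
AF (EG busy): least fixpoint, start Z0 = {n1, n3}, add states with every successor in Z. Already a fixed point.
Sat(AF (EG busy)) = {n1, n3}
n3 ∈ Sat(AF (EG busy)) = {n1, n3}, so the formula holds at n3.

Yes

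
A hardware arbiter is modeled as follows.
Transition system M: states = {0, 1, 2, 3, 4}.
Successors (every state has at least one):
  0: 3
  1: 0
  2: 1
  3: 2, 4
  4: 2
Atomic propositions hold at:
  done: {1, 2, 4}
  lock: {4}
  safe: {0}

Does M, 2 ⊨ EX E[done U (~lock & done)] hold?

Yes

Sat(~lock) = {0, 1, 2, 3}
Sat(~lock & done) = {1, 2}
E[done U (~lock & done)]: least fixpoint, start Z0 = Sat((~lock & done)) = {1, 2}, add states in Sat(done) with some successor in Z. Z1 = {1, 2, 4}; fixed.
Sat(E[done U (~lock & done)]) = {1, 2, 4}
Sat(EX E[done U (~lock & done)]) = {s : some successor in {1, 2, 4}} = {2, 3, 4}
2 ∈ Sat(EX E[done U (~lock & done)]) = {2, 3, 4}, so the formula holds at 2.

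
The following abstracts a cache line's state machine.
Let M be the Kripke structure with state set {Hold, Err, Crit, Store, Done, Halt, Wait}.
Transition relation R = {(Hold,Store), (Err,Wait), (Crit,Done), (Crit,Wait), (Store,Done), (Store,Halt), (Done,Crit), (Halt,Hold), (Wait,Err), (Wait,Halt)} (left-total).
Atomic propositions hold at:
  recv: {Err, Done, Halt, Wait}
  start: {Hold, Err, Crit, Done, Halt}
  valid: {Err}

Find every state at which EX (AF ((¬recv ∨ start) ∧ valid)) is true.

Sat(¬recv) = {Hold, Crit, Store}
Sat(¬recv ∨ start) = {Hold, Err, Crit, Store, Done, Halt}
Sat((¬recv ∨ start) ∧ valid) = {Err}
AF ((¬recv ∨ start) ∧ valid): least fixpoint, start Z0 = {Err}, add states with every successor in Z. Already a fixed point.
Sat(AF ((¬recv ∨ start) ∧ valid)) = {Err}
Sat(EX (AF ((¬recv ∨ start) ∧ valid))) = {s : some successor in {Err}} = {Wait}

{Wait}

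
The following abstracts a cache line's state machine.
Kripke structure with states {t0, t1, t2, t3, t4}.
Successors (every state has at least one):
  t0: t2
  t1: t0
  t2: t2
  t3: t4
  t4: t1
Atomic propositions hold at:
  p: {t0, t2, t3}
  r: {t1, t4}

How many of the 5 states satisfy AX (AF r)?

2

AF r: least fixpoint, start Z0 = {t1, t4}, add states with every successor in Z. Z1 = {t1, t3, t4}; fixed.
Sat(AF r) = {t1, t3, t4}
Sat(AX (AF r)) = {s : every successor in {t1, t3, t4}} = {t3, t4}
|Sat(AX (AF r))| = |{t3, t4}| = 2.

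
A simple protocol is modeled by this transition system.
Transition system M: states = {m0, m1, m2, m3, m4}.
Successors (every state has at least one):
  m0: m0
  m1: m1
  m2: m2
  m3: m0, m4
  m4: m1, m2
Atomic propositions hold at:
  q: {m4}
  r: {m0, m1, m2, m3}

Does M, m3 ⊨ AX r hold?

Sat(AX r) = {s : every successor in {m0, m1, m2, m3}} = {m0, m1, m2, m4}
m3 ∉ Sat(AX r) = {m0, m1, m2, m4}, so the formula does not hold at m3.

No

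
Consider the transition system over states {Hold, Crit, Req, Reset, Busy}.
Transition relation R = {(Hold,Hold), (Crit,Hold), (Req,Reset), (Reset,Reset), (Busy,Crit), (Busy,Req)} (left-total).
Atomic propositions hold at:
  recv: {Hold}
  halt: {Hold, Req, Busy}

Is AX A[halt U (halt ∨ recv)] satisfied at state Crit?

Sat(halt ∨ recv) = {Hold, Req, Busy}
A[halt U (halt ∨ recv)]: least fixpoint, start Z0 = Sat((halt ∨ recv)) = {Hold, Req, Busy}, add states in Sat(halt) with every successor in Z. Already a fixed point.
Sat(A[halt U (halt ∨ recv)]) = {Hold, Req, Busy}
Sat(AX A[halt U (halt ∨ recv)]) = {s : every successor in {Hold, Req, Busy}} = {Hold, Crit}
Crit ∈ Sat(AX A[halt U (halt ∨ recv)]) = {Hold, Crit}, so the formula holds at Crit.

Yes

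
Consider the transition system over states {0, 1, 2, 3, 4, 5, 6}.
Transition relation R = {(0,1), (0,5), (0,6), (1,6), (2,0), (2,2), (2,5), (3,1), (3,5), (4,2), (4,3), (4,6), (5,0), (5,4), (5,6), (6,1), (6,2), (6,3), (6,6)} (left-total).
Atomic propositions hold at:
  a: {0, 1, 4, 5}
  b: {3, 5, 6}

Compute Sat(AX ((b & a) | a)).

Sat(b & a) = {5}
Sat((b & a) | a) = {0, 1, 4, 5}
Sat(AX ((b & a) | a)) = {s : every successor in {0, 1, 4, 5}} = {3}

{3}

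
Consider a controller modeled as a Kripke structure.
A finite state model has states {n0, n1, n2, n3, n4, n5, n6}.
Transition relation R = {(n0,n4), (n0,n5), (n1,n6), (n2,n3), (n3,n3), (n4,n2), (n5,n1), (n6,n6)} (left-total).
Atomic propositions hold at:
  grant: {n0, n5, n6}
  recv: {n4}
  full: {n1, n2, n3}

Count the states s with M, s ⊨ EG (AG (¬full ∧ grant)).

Sat(¬full) = {n0, n4, n5, n6}
Sat(¬full ∧ grant) = {n0, n5, n6}
AG (¬full ∧ grant): greatest fixpoint, start Z0 = {n0, n5, n6}, keep only states in Sat with every successor in Z. Z1 = {n6}; fixed.
Sat(AG (¬full ∧ grant)) = {n6}
EG (AG (¬full ∧ grant)): greatest fixpoint, start Z0 = {n6}, keep only states in Sat with some successor in Z. Already a fixed point.
Sat(EG (AG (¬full ∧ grant))) = {n6}
|Sat(EG (AG (¬full ∧ grant)))| = |{n6}| = 1.

1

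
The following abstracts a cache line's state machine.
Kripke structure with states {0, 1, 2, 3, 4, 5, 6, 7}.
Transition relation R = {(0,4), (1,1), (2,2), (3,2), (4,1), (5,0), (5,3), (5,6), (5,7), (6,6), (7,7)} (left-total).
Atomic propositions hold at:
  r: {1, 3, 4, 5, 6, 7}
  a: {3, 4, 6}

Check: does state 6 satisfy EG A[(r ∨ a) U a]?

Sat(r ∨ a) = {1, 3, 4, 5, 6, 7}
A[(r ∨ a) U a]: least fixpoint, start Z0 = Sat(a) = {3, 4, 6}, add states in Sat(r ∨ a) with every successor in Z. Already a fixed point.
Sat(A[(r ∨ a) U a]) = {3, 4, 6}
EG A[(r ∨ a) U a]: greatest fixpoint, start Z0 = {3, 4, 6}, keep only states in Sat with some successor in Z. Z1 = {6}; fixed.
Sat(EG A[(r ∨ a) U a]) = {6}
6 ∈ Sat(EG A[(r ∨ a) U a]) = {6}, so the formula holds at 6.

Yes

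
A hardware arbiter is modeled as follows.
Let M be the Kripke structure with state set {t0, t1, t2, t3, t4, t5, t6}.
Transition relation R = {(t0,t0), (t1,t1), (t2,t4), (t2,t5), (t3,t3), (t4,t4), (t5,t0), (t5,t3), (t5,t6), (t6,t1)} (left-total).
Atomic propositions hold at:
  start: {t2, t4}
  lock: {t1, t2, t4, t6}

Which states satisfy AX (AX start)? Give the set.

Sat(AX start) = {s : every successor in {t2, t4}} = {t4}
Sat(AX (AX start)) = {s : every successor in {t4}} = {t4}

{t4}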